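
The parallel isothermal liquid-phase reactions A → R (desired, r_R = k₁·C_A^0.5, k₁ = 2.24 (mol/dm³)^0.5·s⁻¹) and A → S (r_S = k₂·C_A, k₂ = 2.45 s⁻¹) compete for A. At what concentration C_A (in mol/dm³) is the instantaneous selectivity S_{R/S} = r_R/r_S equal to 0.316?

8.37 mol/dm³

S_{R/S} = (k₁/k₂)·C_A^-0.5 ⇒ C_A = (S·k₂/k₁)^(-2).
= (0.316×2.45/2.24)^(-2) = (0.3456)^(-2) = 8.37 mol/dm³.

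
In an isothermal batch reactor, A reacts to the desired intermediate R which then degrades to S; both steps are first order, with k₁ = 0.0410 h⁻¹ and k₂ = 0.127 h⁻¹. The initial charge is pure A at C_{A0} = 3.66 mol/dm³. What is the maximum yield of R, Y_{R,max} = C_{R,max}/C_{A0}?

0.188

For a first-order series the maximum intermediate yield is C_{R,max}/C_{A0} = (k₁/k₂)^[k₂/(k₂−k₁)].
= (0.0410/0.127)^(0.127/(0.127−0.0410)) = (0.3228)^(1.477) = 0.1883.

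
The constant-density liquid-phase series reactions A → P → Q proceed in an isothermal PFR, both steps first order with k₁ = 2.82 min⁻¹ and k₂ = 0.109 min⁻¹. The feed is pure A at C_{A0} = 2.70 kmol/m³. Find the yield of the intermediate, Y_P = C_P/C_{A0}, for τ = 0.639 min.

0.799

Solving the coupled first-order balances gives C_P(τ) = [k₁/(k₂−k₁)]·C_{A0}·(e^(−k₁τ) − e^(−k₂τ)).
e^(−k₁τ) = e^(−2.82×0.639) = e^(−1.802) = 0.1650; e^(−k₂τ) = e^(−0.06965) = 0.9327.
C_P = 2.82×2.70/(0.109−2.82) × (0.1650−0.9327) = (-2.809)×(-0.7677) = 2.156 kmol/m³.
Y_P = C_P/C_{A0} = 2.156/2.70 = 0.799.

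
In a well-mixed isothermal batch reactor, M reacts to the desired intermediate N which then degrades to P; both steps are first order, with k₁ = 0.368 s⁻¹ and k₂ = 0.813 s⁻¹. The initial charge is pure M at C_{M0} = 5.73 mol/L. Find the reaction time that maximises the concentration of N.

1.78 s

The intermediate peaks when r₁ = r₂, i.e. k₁e^(−k₁t) = k₂e^(−k₂t), giving t_opt = ln(k₂/k₁)/(k₂−k₁).
= ln(0.813/0.368)/(0.813−0.368) = ln(2.209)/0.4450 = 0.7926/0.4450 = 1.78 s.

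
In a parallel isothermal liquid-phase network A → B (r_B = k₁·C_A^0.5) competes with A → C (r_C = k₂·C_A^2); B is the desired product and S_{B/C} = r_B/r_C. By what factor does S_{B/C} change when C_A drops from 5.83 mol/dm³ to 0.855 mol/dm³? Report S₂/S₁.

S_{B/C} = (k₁/k₂)·C_A^-1.5, so S₂/S₁ = (C_{A,2}/C_{A,1})^-1.5.
= (0.855/5.83)^(-1.5) = (0.1467)^(-1.5) = 17.8.
Selectivity toward B rises as C_A falls — low-concentration operation is favoured.

17.8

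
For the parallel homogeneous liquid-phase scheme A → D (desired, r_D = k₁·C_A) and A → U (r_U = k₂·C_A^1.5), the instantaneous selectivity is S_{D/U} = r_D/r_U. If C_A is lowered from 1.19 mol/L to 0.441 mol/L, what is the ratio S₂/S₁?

1.64

S_{D/U} = (k₁/k₂)·C_A^-0.5, so S₂/S₁ = (C_{A,2}/C_{A,1})^-0.5.
= (0.441/1.19)^(-0.5) = (0.3706)^(-0.5) = 1.64.
Selectivity toward D rises as C_A falls — low-concentration operation is favoured.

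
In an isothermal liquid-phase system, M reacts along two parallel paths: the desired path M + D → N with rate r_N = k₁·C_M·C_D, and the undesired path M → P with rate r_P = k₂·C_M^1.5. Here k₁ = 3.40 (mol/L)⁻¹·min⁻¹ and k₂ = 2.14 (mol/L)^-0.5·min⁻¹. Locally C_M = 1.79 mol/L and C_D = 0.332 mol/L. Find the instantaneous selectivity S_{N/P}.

0.394

S_{N/P} = r_N/r_P = (k₁·C_M·C_D)/(k₂·C_M^1.5) = (k₁/k₂)·C_M^-0.5·C_D.
= (3.40×1.790×0.3320) / (2.14×1.790^1.5) = 2.021/5.125 = 0.394.
The undesired path is higher order in M, so low C_M (CSTR or dilute feed) favours N.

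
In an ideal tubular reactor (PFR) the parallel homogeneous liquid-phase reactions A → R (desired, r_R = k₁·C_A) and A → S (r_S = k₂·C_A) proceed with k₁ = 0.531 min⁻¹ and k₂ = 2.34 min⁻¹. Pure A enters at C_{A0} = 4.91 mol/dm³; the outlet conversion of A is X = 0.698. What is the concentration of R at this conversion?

C_A = C_{A0}(1−X) = 1.483 mol/dm³.
Both paths are first order in A, so the instantaneous fraction to R is constant: dC_R/d(−C_A) = k₁/(k₁+k₂) = 0.1850.
C_R = 0.1850·(C_{A0}−C_A) = 0.1850×3.427 = 0.634 mol/dm³.

0.634 mol/dm³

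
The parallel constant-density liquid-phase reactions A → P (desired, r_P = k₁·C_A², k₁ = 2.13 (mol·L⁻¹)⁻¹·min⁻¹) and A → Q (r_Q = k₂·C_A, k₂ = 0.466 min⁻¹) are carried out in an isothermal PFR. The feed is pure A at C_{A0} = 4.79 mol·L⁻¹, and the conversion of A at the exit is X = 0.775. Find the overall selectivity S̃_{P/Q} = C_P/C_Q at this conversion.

11.6

C_A = C_{A0}(1−X) = 1.078 mol·L⁻¹.
Along a PFR/batch, dC_Q/dC_A = −r_Q/(r_P+r_Q) = −k₂/(k₂+k₁·C_A).
Integrating from C_{A0} to C_A: C_Q = (0.466/2.13)·ln[(0.466+2.13·4.79)/(0.466+2.13·1.08)] = 0.2188·ln(10.67/2.762) = 0.2957 mol·L⁻¹.
Then C_P = (C_{A0}−C_A) − C_Q = 3.712 − 0.2957 = 3.417 mol·L⁻¹.
S̃_{P/Q} = C_P/C_Q = 3.417/0.2957 = 11.6.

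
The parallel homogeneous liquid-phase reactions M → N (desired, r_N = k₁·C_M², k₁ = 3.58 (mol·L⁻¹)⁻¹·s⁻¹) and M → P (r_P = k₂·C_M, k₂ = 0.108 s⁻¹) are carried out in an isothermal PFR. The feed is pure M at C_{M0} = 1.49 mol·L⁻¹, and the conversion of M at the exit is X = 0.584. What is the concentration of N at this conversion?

0.845 mol·L⁻¹

C_M = C_{M0}(1−X) = 0.6198 mol·L⁻¹.
Along a PFR/batch, dC_P/dC_M = −r_P/(r_N+r_P) = −k₂/(k₂+k₁·C_M).
Integrating from C_{M0} to C_M: C_P = (0.108/3.58)·ln[(0.108+3.58·1.49)/(0.108+3.58·0.620)] = 0.03017·ln(5.442/2.327) = 0.02563 mol·L⁻¹.
Then C_N = (C_{M0}−C_M) − C_P = 0.8702 − 0.02563 = 0.8445 mol·L⁻¹.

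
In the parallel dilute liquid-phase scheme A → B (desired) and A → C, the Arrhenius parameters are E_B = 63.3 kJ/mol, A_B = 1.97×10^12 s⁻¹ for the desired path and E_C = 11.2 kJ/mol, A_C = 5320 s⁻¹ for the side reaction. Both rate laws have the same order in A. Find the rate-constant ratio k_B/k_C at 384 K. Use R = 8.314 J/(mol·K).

30.3

k_B/k_C = (A_B/A_C)·exp[−(E_B−E_C)/(RT)] = (A_B/A_C)·exp[(E_C−E_B)/(RT)].
(E_C−E_B)/(RT) = (11.2−63.3)×10³/(8.314×384) = -52100/3193 = -16.32.
k_B/k_C = (1.97×10^12/5320)·exp(-16.32) = 3.703×10^8 × 8.179×10^-8 = 30.3.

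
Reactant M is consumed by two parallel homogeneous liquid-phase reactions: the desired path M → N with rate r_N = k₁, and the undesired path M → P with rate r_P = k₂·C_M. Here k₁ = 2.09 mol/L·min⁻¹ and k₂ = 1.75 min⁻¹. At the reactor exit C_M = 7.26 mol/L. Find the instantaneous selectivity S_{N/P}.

0.165

S_{N/P} = r_N/r_P = (k₁)/(k₂·C_M) = (k₁/k₂)·C_M⁻¹.
= (2.09) / (1.75×7.260) = 2.090/12.71 = 0.165.
The undesired path is higher order in M, so low C_M (CSTR or dilute feed) favours N.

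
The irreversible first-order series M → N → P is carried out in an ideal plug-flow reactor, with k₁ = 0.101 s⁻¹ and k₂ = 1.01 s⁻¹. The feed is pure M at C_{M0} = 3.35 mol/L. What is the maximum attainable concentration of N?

0.259 mol/L

For a first-order series the maximum intermediate yield is C_{N,max}/C_{M0} = (k₁/k₂)^[k₂/(k₂−k₁)].
= (0.101/1.01)^(1.01/(1.01−0.101)) = (0.1000)^(1.111) = 0.07743.
C_{N,max} = 0.07743×3.35 = 0.259 mol/L.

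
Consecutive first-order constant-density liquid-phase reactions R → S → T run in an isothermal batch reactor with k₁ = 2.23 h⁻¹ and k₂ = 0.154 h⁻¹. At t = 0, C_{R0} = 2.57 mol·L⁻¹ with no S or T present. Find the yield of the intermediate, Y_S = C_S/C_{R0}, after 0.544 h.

Solving the coupled first-order balances gives C_S(t) = [k₁/(k₂−k₁)]·C_{R0}·(e^(−k₁t) − e^(−k₂t)).
e^(−k₁t) = e^(−2.23×0.544) = e^(−1.213) = 0.2973; e^(−k₂t) = e^(−0.08378) = 0.9196.
C_S = 2.23×2.57/(0.154−2.23) × (0.2973−0.9196) = (-2.761)×(-0.6224) = 1.718 mol·L⁻¹.
Y_S = C_S/C_{R0} = 1.718/2.57 = 0.669.

0.669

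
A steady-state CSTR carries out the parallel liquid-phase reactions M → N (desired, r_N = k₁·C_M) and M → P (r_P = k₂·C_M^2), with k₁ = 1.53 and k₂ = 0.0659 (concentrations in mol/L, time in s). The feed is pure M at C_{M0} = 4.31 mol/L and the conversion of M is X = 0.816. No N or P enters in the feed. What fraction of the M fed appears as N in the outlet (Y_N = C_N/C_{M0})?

0.789

Exit C_M = C_{M0}(1−X) = 4.31×0.184 = 0.7930 mol/L.
A CSTR operates uniformly at the exit composition, giving r_N = 1.213 and r_P = 0.04145 (each k·C_M^n at C_M = 0.7930).
Fraction of consumed M going to N: r_N/(r_N+r_P) = 0.9670.
C_N = 0.9670·C_{M0}·X = 0.9670×4.31×0.816 = 3.40 mol/L; Y_N = C_N/C_{M0} = 0.789.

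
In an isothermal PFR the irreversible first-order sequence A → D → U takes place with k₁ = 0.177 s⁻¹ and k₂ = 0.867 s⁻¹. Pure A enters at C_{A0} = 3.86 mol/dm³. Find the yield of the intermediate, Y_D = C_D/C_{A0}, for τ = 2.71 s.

0.134

The intermediate concentration in a first-order A→B→C sequence is C_D = k₁C_{A0}(e^(−k₁τ) − e^(−k₂τ))/(k₂−k₁).
e^(−k₁τ) = e^(−0.177×2.71) = e^(−0.4797) = 0.6190; e^(−k₂τ) = e^(−2.350) = 0.09541.
C_D = 0.177×3.86/(0.867−0.177) × (0.6190−0.09541) = 0.9902×0.5236 = 0.5184 mol/dm³.
Y_D = C_D/C_{A0} = 0.5184/3.86 = 0.134.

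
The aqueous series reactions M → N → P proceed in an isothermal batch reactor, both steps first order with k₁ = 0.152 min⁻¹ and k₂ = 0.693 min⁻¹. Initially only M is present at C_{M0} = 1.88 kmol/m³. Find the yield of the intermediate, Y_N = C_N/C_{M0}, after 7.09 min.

For first-order series with pure M initially, C_N(t) = k₁C_{M0}/(k₂−k₁)·(e^(−k₁t) − e^(−k₂t)).
e^(−k₁t) = e^(−0.152×7.09) = e^(−1.078) = 0.3404; e^(−k₂t) = e^(−4.913) = 0.007348.
C_N = 0.152×1.88/(0.693−0.152) × (0.3404−0.007348) = 0.5282×0.3330 = 0.1759 kmol/m³.
Y_N = C_N/C_{M0} = 0.1759/1.88 = 0.0936.

0.0936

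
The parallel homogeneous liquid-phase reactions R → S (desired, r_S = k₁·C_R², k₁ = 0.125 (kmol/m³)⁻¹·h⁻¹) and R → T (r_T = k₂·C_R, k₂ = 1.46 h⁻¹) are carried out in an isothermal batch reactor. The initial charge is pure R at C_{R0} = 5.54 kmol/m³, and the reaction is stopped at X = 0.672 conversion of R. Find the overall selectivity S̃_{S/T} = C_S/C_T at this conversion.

C_R = C_{R0}(1−X) = 1.817 kmol/m³.
Along a PFR/batch, dC_T/dC_R = −r_T/(r_S+r_T) = −k₂/(k₂+k₁·C_R).
Integrating from C_{R0} to C_R: C_T = (1.46/0.125)·ln[(1.46+0.125·5.54)/(1.46+0.125·1.82)] = 11.68·ln(2.152/1.687) = 2.845 kmol/m³.
Then C_S = (C_{R0}−C_R) − C_T = 3.723 − 2.845 = 0.8777 kmol/m³.
S̃_{S/T} = C_S/C_T = 0.8777/2.845 = 0.308.

0.308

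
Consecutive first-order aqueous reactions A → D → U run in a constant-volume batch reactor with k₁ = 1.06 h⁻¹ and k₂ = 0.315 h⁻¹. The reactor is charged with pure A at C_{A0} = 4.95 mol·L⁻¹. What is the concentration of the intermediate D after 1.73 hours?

2.96 mol·L⁻¹

The intermediate concentration in a first-order A→B→C sequence is C_D = k₁C_{A0}(e^(−k₁t) − e^(−k₂t))/(k₂−k₁).
e^(−k₁t) = e^(−1.06×1.73) = e^(−1.834) = 0.1598; e^(−k₂t) = e^(−0.5450) = 0.5799.
C_D = 1.06×4.95/(0.315−1.06) × (0.1598−0.5799) = (-7.043)×(-0.4201) = 2.959 mol·L⁻¹.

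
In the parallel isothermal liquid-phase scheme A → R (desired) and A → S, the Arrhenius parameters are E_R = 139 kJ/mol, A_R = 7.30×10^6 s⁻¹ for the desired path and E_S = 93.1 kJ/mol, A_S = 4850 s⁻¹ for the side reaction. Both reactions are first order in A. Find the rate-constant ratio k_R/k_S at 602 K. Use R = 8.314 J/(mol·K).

0.157

With equal orders, S_{R/S} = k_R/k_S = (A_R/A_S)·exp[(E_S−E_R)/(RT)].
(E_S−E_R)/(RT) = (93.1−139)×10³/(8.314×602) = -45900/5005 = -9.171.
k_R/k_S = (7.30×10^6/4850)·exp(-9.171) = 1505 × 1.040×10^-4 = 0.157.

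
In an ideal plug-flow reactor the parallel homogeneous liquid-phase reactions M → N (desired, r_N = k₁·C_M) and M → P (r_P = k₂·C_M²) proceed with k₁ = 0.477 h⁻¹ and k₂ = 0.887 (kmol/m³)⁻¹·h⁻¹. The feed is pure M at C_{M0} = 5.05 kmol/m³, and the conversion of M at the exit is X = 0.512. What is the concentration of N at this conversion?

C_M = C_{M0}(1−X) = 2.464 kmol/m³.
Along a PFR/batch, dC_N/dC_M = −r_N/(r_N+r_P) = −k₁/(k₁+k₂·C_M).
Integrating from C_{M0} to C_M: C_N = (0.477/0.887)·ln[(0.477+0.887·5.05)/(0.477+0.887·2.46)] = 0.5378·ln(4.956/2.663) = 0.3341 kmol/m³.

0.334 kmol/m³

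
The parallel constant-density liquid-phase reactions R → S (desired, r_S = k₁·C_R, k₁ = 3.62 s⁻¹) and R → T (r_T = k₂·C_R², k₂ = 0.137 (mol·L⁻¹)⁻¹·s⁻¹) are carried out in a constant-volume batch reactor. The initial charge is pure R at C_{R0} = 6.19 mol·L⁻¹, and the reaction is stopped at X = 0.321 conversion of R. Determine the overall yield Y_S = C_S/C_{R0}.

C_R = C_{R0}(1−X) = 4.203 mol·L⁻¹.
Along a PFR/batch, dC_S/dC_R = −r_S/(r_S+r_T) = −k₁/(k₁+k₂·C_R).
Integrating from C_{R0} to C_R: C_S = (3.62/0.137)·ln[(3.62+0.137·6.19)/(3.62+0.137·4.20)] = 26.42·ln(4.468/4.196) = 1.661 mol·L⁻¹.
Y_S = C_S/C_{R0} = 1.661/6.19 = 0.268.

0.268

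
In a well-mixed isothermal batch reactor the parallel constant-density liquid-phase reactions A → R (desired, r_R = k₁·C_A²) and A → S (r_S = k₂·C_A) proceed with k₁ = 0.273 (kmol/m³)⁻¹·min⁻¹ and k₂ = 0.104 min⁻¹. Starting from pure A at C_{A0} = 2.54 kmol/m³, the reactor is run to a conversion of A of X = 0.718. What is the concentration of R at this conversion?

1.45 kmol/m³

C_A = C_{A0}(1−X) = 0.7163 kmol/m³.
Along a PFR/batch, dC_S/dC_A = −r_S/(r_R+r_S) = −k₂/(k₂+k₁·C_A).
Integrating from C_{A0} to C_A: C_S = (0.104/0.273)·ln[(0.104+0.273·2.54)/(0.104+0.273·0.716)] = 0.3810·ln(0.7974/0.2995) = 0.3730 kmol/m³.
Then C_R = (C_{A0}−C_A) − C_S = 1.824 − 0.3730 = 1.451 kmol/m³.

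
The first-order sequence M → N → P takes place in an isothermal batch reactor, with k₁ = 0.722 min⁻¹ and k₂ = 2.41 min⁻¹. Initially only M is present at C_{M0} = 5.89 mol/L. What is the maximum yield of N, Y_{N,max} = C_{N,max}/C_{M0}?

For a first-order series the maximum intermediate yield is C_{N,max}/C_{M0} = (k₁/k₂)^[k₂/(k₂−k₁)].
= (0.722/2.41)^(2.41/(2.41−0.722)) = (0.2996)^(1.428) = 0.1789.

0.179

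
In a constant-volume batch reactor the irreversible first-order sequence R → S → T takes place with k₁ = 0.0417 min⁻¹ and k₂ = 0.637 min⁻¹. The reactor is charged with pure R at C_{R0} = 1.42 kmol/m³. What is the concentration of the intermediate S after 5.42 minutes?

0.0762 kmol/m³

The intermediate concentration in a first-order A→B→C sequence is C_S = k₁C_{R0}(e^(−k₁t) − e^(−k₂t))/(k₂−k₁).
e^(−k₁t) = e^(−0.0417×5.42) = e^(−0.2260) = 0.7977; e^(−k₂t) = e^(−3.453) = 0.03167.
C_S = 0.0417×1.42/(0.637−0.0417) × (0.7977−0.03167) = 0.09947×0.7660 = 0.07620 kmol/m³.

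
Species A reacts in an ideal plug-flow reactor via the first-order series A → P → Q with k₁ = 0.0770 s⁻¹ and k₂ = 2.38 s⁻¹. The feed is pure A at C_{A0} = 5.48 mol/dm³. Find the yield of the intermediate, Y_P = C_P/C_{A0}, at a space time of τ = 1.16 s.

0.0285

Solving the coupled first-order balances gives C_P(τ) = [k₁/(k₂−k₁)]·C_{A0}·(e^(−k₁τ) − e^(−k₂τ)).
e^(−k₁τ) = e^(−0.0770×1.16) = e^(−0.08932) = 0.9146; e^(−k₂τ) = e^(−2.761) = 0.06324.
C_P = 0.0770×5.48/(2.38−0.0770) × (0.9146−0.06324) = 0.1832×0.8513 = 0.1560 mol/dm³.
Y_P = C_P/C_{A0} = 0.1560/5.48 = 0.0285.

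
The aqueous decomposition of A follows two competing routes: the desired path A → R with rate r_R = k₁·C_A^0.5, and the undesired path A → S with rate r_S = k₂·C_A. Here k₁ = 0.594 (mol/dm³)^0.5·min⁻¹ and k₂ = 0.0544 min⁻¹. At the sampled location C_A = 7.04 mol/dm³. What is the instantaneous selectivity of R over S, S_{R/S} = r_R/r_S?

S_{R/S} = r_R/r_S = (k₁·C_A^0.5)/(k₂·C_A) = (k₁/k₂)·C_A^-0.5.
= (0.594×7.040^0.5) / (0.0544×7.040) = 1.576/0.3830 = 4.12.
The undesired path is higher order in A, so low C_A (CSTR or dilute feed) favours R.

4.12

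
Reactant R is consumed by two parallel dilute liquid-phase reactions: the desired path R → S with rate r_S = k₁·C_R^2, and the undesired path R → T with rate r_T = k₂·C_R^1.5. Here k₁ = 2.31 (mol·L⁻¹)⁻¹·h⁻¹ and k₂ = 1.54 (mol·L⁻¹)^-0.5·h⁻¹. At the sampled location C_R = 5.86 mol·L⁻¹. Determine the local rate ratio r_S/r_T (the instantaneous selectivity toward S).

S_{S/T} = r_S/r_T = (k₁·C_R^2)/(k₂·C_R^1.5) = (k₁/k₂)·C_R^0.5.
= (2.31×5.860^2) / (1.54×5.860^1.5) = 79.32/21.85 = 3.63.

3.63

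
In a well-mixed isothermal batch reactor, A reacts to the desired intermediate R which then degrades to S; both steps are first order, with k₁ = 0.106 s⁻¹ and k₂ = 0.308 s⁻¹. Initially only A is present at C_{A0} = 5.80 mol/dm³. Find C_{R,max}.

1.14 mol/dm³

At the optimum, C_{R,max}/C_{A0} = (k₁/k₂)^[k₂/(k₂−k₁)].
= (0.106/0.308)^(0.308/(0.308−0.106)) = (0.3442)^(1.525) = 0.1966.
C_{R,max} = 0.1966×5.80 = 1.14 mol/dm³.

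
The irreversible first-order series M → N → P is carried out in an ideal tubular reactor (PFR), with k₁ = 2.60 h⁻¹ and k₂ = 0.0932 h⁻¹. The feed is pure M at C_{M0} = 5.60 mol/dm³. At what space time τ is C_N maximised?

1.33 h

Setting dC_N/dτ = 0 gives τ_opt = ln(k₂/k₁)/(k₂−k₁).
= ln(0.0932/2.60)/(0.0932−2.60) = ln(0.03585)/-2.507 = -3.329/-2.507 = 1.33 h.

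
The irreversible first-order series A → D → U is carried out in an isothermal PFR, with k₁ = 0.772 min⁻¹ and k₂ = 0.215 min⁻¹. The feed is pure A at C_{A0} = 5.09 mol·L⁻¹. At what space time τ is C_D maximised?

The intermediate peaks when r₁ = r₂, i.e. k₁e^(−k₁τ) = k₂e^(−k₂τ), giving τ_opt = ln(k₂/k₁)/(k₂−k₁).
= ln(0.215/0.772)/(0.215−0.772) = ln(0.2785)/-0.5570 = -1.278/-0.5570 = 2.30 min.

2.30 min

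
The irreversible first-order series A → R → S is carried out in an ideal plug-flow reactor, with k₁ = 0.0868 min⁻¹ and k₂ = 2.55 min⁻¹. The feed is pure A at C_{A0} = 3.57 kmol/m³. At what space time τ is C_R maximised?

1.37 min

For first-order series the maximum of C_R occurs at τ_opt = ln(k₂/k₁)/(k₂−k₁).
= ln(2.55/0.0868)/(2.55−0.0868) = ln(29.38)/2.463 = 3.380/2.463 = 1.37 min.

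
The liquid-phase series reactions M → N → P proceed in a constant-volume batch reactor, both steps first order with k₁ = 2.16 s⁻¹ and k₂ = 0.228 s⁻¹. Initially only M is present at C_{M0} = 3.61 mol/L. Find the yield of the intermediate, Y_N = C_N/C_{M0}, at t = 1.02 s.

The intermediate concentration in a first-order A→B→C sequence is C_N = k₁C_{M0}(e^(−k₁t) − e^(−k₂t))/(k₂−k₁).
e^(−k₁t) = e^(−2.16×1.02) = e^(−2.203) = 0.1104; e^(−k₂t) = e^(−0.2326) = 0.7925.
C_N = 2.16×3.61/(0.228−2.16) × (0.1104−0.7925) = (-4.036)×(-0.6821) = 2.753 mol/L.
Y_N = C_N/C_{M0} = 2.753/3.61 = 0.763.

0.763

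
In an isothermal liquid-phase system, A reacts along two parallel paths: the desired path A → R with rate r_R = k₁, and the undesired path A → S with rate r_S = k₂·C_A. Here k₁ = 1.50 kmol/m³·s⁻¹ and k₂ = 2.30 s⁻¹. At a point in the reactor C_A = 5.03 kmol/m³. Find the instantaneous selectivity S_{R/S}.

0.130

S_{R/S} = r_R/r_S = (k₁)/(k₂·C_A) = (k₁/k₂)·C_A⁻¹.
= (1.50) / (2.30×5.030) = 1.500/11.57 = 0.130.
The undesired path is higher order in A, so low C_A (CSTR or dilute feed) favours R.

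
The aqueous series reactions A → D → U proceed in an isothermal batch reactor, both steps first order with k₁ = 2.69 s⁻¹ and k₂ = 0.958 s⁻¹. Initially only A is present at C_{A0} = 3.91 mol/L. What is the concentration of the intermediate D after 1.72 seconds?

For first-order series with pure A initially, C_D(t) = k₁C_{A0}/(k₂−k₁)·(e^(−k₁t) − e^(−k₂t)).
e^(−k₁t) = e^(−2.69×1.72) = e^(−4.627) = 0.009786; e^(−k₂t) = e^(−1.648) = 0.1925.
C_D = 2.69×3.91/(0.958−2.69) × (0.009786−0.1925) = (-6.073)×(-0.1827) = 1.109 mol/L.

1.11 mol/L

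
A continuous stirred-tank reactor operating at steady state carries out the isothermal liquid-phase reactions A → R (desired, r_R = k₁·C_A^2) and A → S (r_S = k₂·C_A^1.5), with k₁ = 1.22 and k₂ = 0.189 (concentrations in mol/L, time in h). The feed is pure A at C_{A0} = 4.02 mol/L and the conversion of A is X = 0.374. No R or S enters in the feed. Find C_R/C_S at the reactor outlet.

10.2

Exit C_A = C_{A0}(1−X) = 4.02×0.626 = 2.517 mol/L.
Rates in a CSTR are evaluated at the outlet concentration: r_R = 1.22×2.517^2 = 7.726, r_S = 0.189×2.517^1.5 = 0.7545.
Overall selectivity = C_R/C_S = r_Rτ/(r_Sτ) = r_R/r_S = 10.2.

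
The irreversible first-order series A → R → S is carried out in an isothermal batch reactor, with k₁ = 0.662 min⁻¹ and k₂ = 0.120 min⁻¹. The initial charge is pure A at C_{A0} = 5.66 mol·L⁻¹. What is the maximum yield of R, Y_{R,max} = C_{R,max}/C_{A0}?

Evaluating C_R at t_opt = ln(k₂/k₁)/(k₂−k₁) gives C_{R,max}/C_{A0} = (k₁/k₂)^[k₂/(k₂−k₁)].
= (0.662/0.120)^(0.120/(0.120−0.662)) = (5.517)^(-0.2214) = 0.6852.

0.685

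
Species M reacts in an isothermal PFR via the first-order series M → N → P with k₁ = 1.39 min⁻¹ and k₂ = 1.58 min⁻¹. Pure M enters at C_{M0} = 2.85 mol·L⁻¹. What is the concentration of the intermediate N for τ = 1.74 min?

0.523 mol·L⁻¹

For first-order series with pure M initially, C_N(τ) = k₁C_{M0}/(k₂−k₁)·(e^(−k₁τ) − e^(−k₂τ)).
e^(−k₁τ) = e^(−1.39×1.74) = e^(−2.419) = 0.08905; e^(−k₂τ) = e^(−2.749) = 0.06398.
C_N = 1.39×2.85/(1.58−1.39) × (0.08905−0.06398) = 20.85×0.02507 = 0.5227 mol·L⁻¹.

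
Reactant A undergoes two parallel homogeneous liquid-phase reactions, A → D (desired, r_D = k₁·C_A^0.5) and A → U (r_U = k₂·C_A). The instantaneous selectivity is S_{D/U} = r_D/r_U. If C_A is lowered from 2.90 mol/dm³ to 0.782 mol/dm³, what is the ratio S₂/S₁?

S_{D/U} = (k₁/k₂)·C_A^-0.5, so S₂/S₁ = (C_{A,2}/C_{A,1})^-0.5.
= (0.782/2.90)^(-0.5) = (0.2697)^(-0.5) = 1.93.

1.93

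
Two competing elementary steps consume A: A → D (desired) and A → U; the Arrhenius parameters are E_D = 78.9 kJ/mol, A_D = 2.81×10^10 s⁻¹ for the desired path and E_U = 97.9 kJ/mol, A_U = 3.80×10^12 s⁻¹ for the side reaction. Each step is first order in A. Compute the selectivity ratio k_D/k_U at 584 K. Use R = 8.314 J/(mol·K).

0.370

k_D/k_U = (A_D/A_U)·exp[−(E_D−E_U)/(RT)] = (A_D/A_U)·exp[(E_U−E_D)/(RT)].
(E_U−E_D)/(RT) = (97.9−78.9)×10³/(8.314×584) = 19000/4855 = 3.913.
k_D/k_U = (2.81×10^10/3.80×10^12)·exp(3.913) = 0.007395 × 50.06 = 0.370.
Since E_D < E_U, lowering the temperature improves selectivity toward D.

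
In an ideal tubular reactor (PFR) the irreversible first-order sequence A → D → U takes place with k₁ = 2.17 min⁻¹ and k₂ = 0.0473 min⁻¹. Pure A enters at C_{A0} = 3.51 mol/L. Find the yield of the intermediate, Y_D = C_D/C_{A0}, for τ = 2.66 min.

0.898

The intermediate concentration in a first-order A→B→C sequence is C_D = k₁C_{A0}(e^(−k₁τ) − e^(−k₂τ))/(k₂−k₁).
e^(−k₁τ) = e^(−2.17×2.66) = e^(−5.772) = 0.003113; e^(−k₂τ) = e^(−0.1258) = 0.8818.
C_D = 2.17×3.51/(0.0473−2.17) × (0.003113−0.8818) = (-3.588)×(-0.8787) = 3.153 mol/L.
Y_D = C_D/C_{A0} = 3.153/3.51 = 0.898.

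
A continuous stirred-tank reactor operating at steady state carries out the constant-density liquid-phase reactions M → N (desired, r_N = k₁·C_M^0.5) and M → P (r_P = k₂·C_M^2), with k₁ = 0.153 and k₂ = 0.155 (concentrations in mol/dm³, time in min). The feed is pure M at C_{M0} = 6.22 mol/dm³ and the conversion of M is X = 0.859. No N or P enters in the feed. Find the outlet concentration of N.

Exit C_M = C_{M0}(1−X) = 6.22×0.141 = 0.8770 mol/dm³.
A CSTR operates uniformly at the exit composition, giving r_N = 0.1433 and r_P = 0.1192 (each k·C_M^n at C_M = 0.8770).
Fraction of consumed M going to N: r_N/(r_N+r_P) = 0.5458.
C_N = 0.5458·C_{M0}·X = 0.5458×6.22×0.859 = 2.92 mol/dm³.

2.92 mol/dm³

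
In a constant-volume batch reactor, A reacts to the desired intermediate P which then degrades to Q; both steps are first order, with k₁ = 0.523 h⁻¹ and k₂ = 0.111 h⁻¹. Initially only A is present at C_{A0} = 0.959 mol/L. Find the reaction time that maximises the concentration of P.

For first-order series the maximum of C_P occurs at t_opt = ln(k₂/k₁)/(k₂−k₁).
= ln(0.111/0.523)/(0.111−0.523) = ln(0.2122)/-0.4120 = -1.550/-0.4120 = 3.76 h.

3.76 h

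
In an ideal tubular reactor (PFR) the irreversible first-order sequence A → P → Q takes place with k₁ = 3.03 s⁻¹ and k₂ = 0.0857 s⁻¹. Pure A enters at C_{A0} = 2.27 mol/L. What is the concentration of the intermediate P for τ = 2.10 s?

Solving the coupled first-order balances gives C_P(τ) = [k₁/(k₂−k₁)]·C_{A0}·(e^(−k₁τ) − e^(−k₂τ)).
e^(−k₁τ) = e^(−3.03×2.10) = e^(−6.363) = 0.001724; e^(−k₂τ) = e^(−0.1800) = 0.8353.
C_P = 3.03×2.27/(0.0857−3.03) × (0.001724−0.8353) = (-2.336)×(-0.8336) = 1.947 mol/L.

1.95 mol/L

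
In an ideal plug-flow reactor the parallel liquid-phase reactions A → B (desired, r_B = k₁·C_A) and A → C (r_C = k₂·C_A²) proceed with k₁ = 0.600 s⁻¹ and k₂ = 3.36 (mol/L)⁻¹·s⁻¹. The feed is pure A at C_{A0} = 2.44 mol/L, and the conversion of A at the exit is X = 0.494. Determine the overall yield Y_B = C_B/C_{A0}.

C_A = C_{A0}(1−X) = 1.235 mol/L.
Along a PFR/batch, dC_B/dC_A = −r_B/(r_B+r_C) = −k₁/(k₁+k₂·C_A).
Integrating from C_{A0} to C_A: C_B = (0.600/3.36)·ln[(0.600+3.36·2.44)/(0.600+3.36·1.23)] = 0.1786·ln(8.798/4.748) = 0.1101 mol/L.
Y_B = C_B/C_{A0} = 0.1101/2.44 = 0.0451.

0.0451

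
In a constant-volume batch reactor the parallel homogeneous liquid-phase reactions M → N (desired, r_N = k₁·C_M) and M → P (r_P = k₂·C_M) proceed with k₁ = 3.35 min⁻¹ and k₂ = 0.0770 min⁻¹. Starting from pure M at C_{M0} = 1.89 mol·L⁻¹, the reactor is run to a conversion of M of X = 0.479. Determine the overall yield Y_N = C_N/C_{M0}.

0.468

C_M = C_{M0}(1−X) = 0.9847 mol·L⁻¹.
Both paths are first order in M, so the instantaneous fraction to N is constant: dC_N/d(−C_M) = k₁/(k₁+k₂) = 0.9775.
C_N = 0.9775·(C_{M0}−C_M) = 0.9775×0.9053 = 0.885 mol·L⁻¹.
Y_N = C_N/C_{M0} = 0.8850/1.89 = 0.468.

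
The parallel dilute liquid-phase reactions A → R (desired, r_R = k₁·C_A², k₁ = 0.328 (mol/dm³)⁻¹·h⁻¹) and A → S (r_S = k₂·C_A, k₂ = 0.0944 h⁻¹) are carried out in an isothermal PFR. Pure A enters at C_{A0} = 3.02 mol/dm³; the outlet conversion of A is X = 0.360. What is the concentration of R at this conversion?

0.973 mol/dm³

C_A = C_{A0}(1−X) = 1.933 mol/dm³.
Along a PFR/batch, dC_S/dC_A = −r_S/(r_R+r_S) = −k₂/(k₂+k₁·C_A).
Integrating from C_{A0} to C_A: C_S = (0.0944/0.328)·ln[(0.0944+0.328·3.02)/(0.0944+0.328·1.93)] = 0.2878·ln(1.085/0.7284) = 0.1147 mol/dm³.
Then C_R = (C_{A0}−C_A) − C_S = 1.087 − 0.1147 = 0.9725 mol/dm³.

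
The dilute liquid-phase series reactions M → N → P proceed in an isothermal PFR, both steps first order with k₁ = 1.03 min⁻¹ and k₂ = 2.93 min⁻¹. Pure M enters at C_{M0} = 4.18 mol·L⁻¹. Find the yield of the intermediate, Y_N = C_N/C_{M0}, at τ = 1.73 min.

The intermediate concentration in a first-order A→B→C sequence is C_N = k₁C_{M0}(e^(−k₁τ) − e^(−k₂τ))/(k₂−k₁).
e^(−k₁τ) = e^(−1.03×1.73) = e^(−1.782) = 0.1683; e^(−k₂τ) = e^(−5.069) = 0.006289.
C_N = 1.03×4.18/(2.93−1.03) × (0.1683−0.006289) = 2.266×0.1620 = 0.3672 mol·L⁻¹.
Y_N = C_N/C_{M0} = 0.3672/4.18 = 0.0878.

0.0878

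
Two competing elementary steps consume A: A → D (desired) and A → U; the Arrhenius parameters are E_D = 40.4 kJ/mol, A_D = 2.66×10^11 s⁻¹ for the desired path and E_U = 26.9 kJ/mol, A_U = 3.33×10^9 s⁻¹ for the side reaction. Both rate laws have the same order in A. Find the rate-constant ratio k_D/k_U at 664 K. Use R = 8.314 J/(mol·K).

6.92

Since both paths have the same order in A, the concentration cancels and S_{D/U} = k_D/k_U = (A_D/A_U)·exp[(E_U−E_D)/(RT)].
(E_U−E_D)/(RT) = (26.9−40.4)×10³/(8.314×664) = -13500/5520 = -2.445.
k_D/k_U = (2.66×10^11/3.33×10^9)·exp(-2.445) = 79.88 × 0.08669 = 6.92.
Since E_D > E_U, raising the temperature improves selectivity toward D.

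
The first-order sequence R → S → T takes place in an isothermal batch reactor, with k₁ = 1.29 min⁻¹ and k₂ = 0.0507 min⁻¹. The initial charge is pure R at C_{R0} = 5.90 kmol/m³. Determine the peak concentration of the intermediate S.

At the optimum, C_{S,max}/C_{R0} = (k₁/k₂)^[k₂/(k₂−k₁)].
= (1.29/0.0507)^(0.0507/(0.0507−1.29)) = (25.44)^(-0.04091) = 0.8760.
C_{S,max} = 0.8760×5.90 = 5.17 kmol/m³.

5.17 kmol/m³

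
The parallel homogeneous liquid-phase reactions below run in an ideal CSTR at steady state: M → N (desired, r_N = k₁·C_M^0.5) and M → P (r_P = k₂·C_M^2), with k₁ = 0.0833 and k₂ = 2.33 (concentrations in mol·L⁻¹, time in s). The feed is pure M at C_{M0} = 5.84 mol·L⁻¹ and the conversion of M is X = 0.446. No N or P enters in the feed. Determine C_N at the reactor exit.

Exit C_M = C_{M0}(1−X) = 5.84×0.554 = 3.235 mol·L⁻¹.
A CSTR operates uniformly at the exit composition, giving r_N = 0.1498 and r_P = 24.39 (each k·C_M^n at C_M = 3.235).
Fraction of consumed M going to N: r_N/(r_N+r_P) = 0.006106.
C_N = 0.006106·C_{M0}·X = 0.006106×5.84×0.446 = 0.0159 mol·L⁻¹.

0.0159 mol·L⁻¹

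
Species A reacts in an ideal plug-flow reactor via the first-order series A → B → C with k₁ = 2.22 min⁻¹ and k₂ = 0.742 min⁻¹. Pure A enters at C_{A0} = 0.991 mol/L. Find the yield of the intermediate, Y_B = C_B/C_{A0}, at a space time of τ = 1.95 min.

0.334

The intermediate concentration in a first-order A→B→C sequence is C_B = k₁C_{A0}(e^(−k₁τ) − e^(−k₂τ))/(k₂−k₁).
e^(−k₁τ) = e^(−2.22×1.95) = e^(−4.329) = 0.01318; e^(−k₂τ) = e^(−1.447) = 0.2353.
C_B = 2.22×0.991/(0.742−2.22) × (0.01318−0.2353) = (-1.489)×(-0.2221) = 0.3306 mol/L.
Y_B = C_B/C_{A0} = 0.3306/0.991 = 0.334.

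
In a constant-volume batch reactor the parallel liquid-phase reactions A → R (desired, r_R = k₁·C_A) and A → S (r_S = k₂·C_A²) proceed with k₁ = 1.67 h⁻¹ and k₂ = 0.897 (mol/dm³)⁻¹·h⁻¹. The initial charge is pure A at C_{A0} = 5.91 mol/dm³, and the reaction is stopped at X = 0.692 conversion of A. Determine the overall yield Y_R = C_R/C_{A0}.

0.235

C_A = C_{A0}(1−X) = 1.820 mol/dm³.
Along a PFR/batch, dC_R/dC_A = −r_R/(r_R+r_S) = −k₁/(k₁+k₂·C_A).
Integrating from C_{A0} to C_A: C_R = (1.67/0.897)·ln[(1.67+0.897·5.91)/(1.67+0.897·1.82)] = 1.862·ln(6.971/3.303) = 1.391 mol/dm³.
Y_R = C_R/C_{A0} = 1.391/5.91 = 0.235.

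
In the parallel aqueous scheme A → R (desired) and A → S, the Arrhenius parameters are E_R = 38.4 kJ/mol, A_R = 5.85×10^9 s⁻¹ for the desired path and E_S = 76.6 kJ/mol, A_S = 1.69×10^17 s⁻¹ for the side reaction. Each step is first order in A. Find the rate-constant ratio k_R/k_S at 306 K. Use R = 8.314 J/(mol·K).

0.115

With equal orders, S_{R/S} = k_R/k_S = (A_R/A_S)·exp[(E_S−E_R)/(RT)].
(E_S−E_R)/(RT) = (76.6−38.4)×10³/(8.314×306) = 38200/2544 = 15.02.
k_R/k_S = (5.85×10^9/1.69×10^17)·exp(15.02) = 3.462×10^-8 × 3.319×10^6 = 0.115.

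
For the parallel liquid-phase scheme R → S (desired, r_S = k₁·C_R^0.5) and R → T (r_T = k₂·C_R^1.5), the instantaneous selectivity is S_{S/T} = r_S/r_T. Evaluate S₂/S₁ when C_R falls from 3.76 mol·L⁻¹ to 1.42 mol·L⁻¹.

2.65

S_{S/T} = (k₁/k₂)·C_R⁻¹, so S₂/S₁ = (C_{R,2}/C_{R,1})⁻¹.
= 3.76/1.42 = 2.65.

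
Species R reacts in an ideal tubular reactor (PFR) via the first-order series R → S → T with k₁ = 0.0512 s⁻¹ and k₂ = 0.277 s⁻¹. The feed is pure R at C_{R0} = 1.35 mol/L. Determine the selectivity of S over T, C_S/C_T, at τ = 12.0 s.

0.332

Solving the coupled first-order balances gives C_S(τ) = [k₁/(k₂−k₁)]·C_{R0}·(e^(−k₁τ) − e^(−k₂τ)).
e^(−k₁τ) = e^(−0.0512×12.0) = e^(−0.6144) = 0.5410; e^(−k₂τ) = e^(−3.324) = 0.03601.
C_S = 0.0512×1.35/(0.277−0.0512) × (0.5410−0.03601) = 0.3061×0.5050 = 0.1546 mol/L.
C_R = C_{R0}e^(−k₁τ) = 0.7303 mol/L, so C_T = C_{R0}−C_R−C_S = 0.4651 mol/L; C_S/C_T = 0.332.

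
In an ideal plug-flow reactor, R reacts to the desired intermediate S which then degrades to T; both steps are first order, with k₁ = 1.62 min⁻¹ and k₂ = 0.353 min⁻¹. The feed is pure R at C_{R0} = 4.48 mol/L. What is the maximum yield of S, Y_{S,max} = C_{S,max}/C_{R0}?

0.654

For a first-order series the maximum intermediate yield is C_{S,max}/C_{R0} = (k₁/k₂)^[k₂/(k₂−k₁)].
= (1.62/0.353)^(0.353/(0.353−1.62)) = (4.589)^(-0.2786) = 0.6541.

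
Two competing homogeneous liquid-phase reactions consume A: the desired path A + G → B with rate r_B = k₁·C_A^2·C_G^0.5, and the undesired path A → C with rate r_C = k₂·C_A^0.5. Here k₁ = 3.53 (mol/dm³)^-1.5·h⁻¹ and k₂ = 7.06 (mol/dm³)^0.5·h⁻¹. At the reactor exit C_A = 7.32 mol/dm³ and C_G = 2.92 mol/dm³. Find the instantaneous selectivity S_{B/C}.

S_{B/C} = r_B/r_C = (k₁·C_A^2·C_G^0.5)/(k₂·C_A^0.5) = (k₁/k₂)·C_A^1.5·C_G^0.5.
= (3.53×7.320^2×2.920^0.5) / (7.06×7.320^0.5) = 323.2/19.10 = 16.9.

16.9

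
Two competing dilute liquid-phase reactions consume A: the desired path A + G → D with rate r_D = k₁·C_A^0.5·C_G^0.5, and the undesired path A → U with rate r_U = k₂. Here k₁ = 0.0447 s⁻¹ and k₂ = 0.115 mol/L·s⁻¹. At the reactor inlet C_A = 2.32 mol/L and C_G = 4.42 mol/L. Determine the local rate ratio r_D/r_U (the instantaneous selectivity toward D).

S_{D/U} = r_D/r_U = (k₁·C_A^0.5·C_G^0.5)/(k₂) = (k₁/k₂)·C_A^0.5·C_G^0.5.
= (0.0447×2.320^0.5×4.420^0.5) / (0.115) = 0.1431/0.1150 = 1.24.
Since the desired path is higher order in A, keeping C_A high (PFR or concentrated feed) favours D.

1.24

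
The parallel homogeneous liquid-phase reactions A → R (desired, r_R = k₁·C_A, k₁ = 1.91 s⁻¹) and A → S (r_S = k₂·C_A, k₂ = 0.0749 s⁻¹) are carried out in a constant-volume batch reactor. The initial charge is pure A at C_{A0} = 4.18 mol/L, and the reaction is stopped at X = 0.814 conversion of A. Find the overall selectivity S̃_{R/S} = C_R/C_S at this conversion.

25.5

C_A = C_{A0}(1−X) = 0.7775 mol/L.
Both paths are first order in A, so the instantaneous fraction to R is constant: dC_R/d(−C_A) = k₁/(k₁+k₂) = 0.9623.
C_R = 0.9623·(C_{A0}−C_A) = 0.9623×3.403 = 3.27 mol/L.
C_S = (C_{A0}−C_A)−C_R = 0.1284 mol/L; S̃_{R/S} = 3.274/0.1284 = 25.5.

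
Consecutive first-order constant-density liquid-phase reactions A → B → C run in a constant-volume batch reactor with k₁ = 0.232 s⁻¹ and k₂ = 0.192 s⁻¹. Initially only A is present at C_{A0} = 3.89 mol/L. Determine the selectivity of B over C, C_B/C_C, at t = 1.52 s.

6.14

Solving the coupled first-order balances gives C_B(t) = [k₁/(k₂−k₁)]·C_{A0}·(e^(−k₁t) − e^(−k₂t)).
e^(−k₁t) = e^(−0.232×1.52) = e^(−0.3526) = 0.7028; e^(−k₂t) = e^(−0.2918) = 0.7469.
C_B = 0.232×3.89/(0.192−0.232) × (0.7028−0.7469) = (-22.56)×(-0.04406) = 0.9940 mol/L.
C_A = C_{A0}e^(−k₁t) = 2.734 mol/L, so C_C = C_{A0}−C_A−C_B = 0.1620 mol/L; C_B/C_C = 6.14.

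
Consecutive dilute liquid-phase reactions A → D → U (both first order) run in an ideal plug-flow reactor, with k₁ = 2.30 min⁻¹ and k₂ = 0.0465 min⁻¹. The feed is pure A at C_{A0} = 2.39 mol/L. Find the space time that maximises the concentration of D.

1.73 min

Setting dC_D/dτ = 0 gives τ_opt = ln(k₂/k₁)/(k₂−k₁).
= ln(0.0465/2.30)/(0.0465−2.30) = ln(0.02022)/-2.253 = -3.901/-2.253 = 1.73 min.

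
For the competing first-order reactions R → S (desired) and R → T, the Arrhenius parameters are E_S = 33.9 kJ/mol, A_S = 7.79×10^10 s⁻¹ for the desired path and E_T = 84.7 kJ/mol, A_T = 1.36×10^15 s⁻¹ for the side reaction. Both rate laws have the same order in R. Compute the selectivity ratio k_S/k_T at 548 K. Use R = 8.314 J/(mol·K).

3.98

k_S/k_T = (A_S/A_T)·exp[−(E_S−E_T)/(RT)] = (A_S/A_T)·exp[(E_T−E_S)/(RT)].
(E_T−E_S)/(RT) = (84.7−33.9)×10³/(8.314×548) = 50800/4556 = 11.15.
k_S/k_T = (7.79×10^10/1.36×10^15)·exp(11.15) = 5.728×10^-5 × 69561 = 3.98.
Since E_S < E_T, lowering the temperature improves selectivity toward S.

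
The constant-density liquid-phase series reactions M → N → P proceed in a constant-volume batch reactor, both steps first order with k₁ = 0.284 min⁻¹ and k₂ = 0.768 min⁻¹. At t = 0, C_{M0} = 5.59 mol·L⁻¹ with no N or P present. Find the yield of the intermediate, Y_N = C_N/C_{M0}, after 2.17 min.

Solving the coupled first-order balances gives C_N(t) = [k₁/(k₂−k₁)]·C_{M0}·(e^(−k₁t) − e^(−k₂t)).
e^(−k₁t) = e^(−0.284×2.17) = e^(−0.6163) = 0.5399; e^(−k₂t) = e^(−1.667) = 0.1889.
C_N = 0.284×5.59/(0.768−0.284) × (0.5399−0.1889) = 3.280×0.3511 = 1.151 mol·L⁻¹.
Y_N = C_N/C_{M0} = 1.151/5.59 = 0.206.

0.206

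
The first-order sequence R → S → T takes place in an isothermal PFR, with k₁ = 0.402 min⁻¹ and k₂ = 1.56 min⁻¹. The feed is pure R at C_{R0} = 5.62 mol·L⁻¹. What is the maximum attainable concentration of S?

Evaluating C_S at τ_opt = ln(k₂/k₁)/(k₂−k₁) gives C_{S,max}/C_{R0} = (k₁/k₂)^[k₂/(k₂−k₁)].
= (0.402/1.56)^(1.56/(1.56−0.402)) = (0.2577)^(1.347) = 0.1609.
C_{S,max} = 0.1609×5.62 = 0.904 mol·L⁻¹.

0.904 mol·L⁻¹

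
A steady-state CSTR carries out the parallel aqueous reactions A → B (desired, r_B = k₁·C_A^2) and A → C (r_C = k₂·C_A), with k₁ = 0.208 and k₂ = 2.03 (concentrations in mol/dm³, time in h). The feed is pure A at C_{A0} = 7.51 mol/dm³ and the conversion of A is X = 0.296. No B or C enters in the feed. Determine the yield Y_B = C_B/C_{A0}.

0.104

Exit C_A = C_{A0}(1−X) = 7.51×0.704 = 5.287 mol/dm³.
In a CSTR the entire volume is at exit conditions, so r_B = 0.208×5.287^2 = 5.814 and r_C = 2.03×5.287 = 10.73.
Fraction of consumed A going to B: r_B/(r_B+r_C) = 0.3514.
C_B = 0.3514·C_{A0}·X = 0.3514×7.51×0.296 = 0.781 mol/dm³; Y_B = C_B/C_{A0} = 0.104.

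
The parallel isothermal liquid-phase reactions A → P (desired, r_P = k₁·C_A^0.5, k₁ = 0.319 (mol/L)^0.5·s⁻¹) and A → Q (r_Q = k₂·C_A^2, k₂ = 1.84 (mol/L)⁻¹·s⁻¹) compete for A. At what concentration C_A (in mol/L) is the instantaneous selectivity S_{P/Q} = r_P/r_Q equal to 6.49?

0.0894 mol/L

S_{P/Q} = (k₁/k₂)·C_A^-1.5 ⇒ C_A = (S·k₂/k₁)^(1/(-1.5)).
= (6.49×1.84/0.319)^(-0.6667) = (37.43)^(-0.6667) = 0.0894 mol/L.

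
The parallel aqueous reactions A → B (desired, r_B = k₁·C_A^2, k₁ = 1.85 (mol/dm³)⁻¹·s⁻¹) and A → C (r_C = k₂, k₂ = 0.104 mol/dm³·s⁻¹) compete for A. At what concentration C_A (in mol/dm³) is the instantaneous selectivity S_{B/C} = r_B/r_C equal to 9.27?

S_{B/C} = (k₁/k₂)·C_A^2 ⇒ C_A = (S·k₂/k₁)^(0.5).
= (9.27×0.104/1.85)^(0.5) = (0.5211)^(0.5) = 0.722 mol/dm³.

0.722 mol/dm³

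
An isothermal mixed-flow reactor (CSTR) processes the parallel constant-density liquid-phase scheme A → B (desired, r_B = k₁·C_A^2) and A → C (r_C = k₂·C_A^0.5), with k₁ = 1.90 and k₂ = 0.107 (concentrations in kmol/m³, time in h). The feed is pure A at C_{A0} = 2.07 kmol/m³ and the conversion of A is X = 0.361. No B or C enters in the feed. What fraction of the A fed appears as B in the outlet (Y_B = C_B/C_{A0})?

0.348

Exit C_A = C_{A0}(1−X) = 2.07×0.639 = 1.323 kmol/m³.
A CSTR operates uniformly at the exit composition, giving r_B = 3.324 and r_C = 0.1231 (each k·C_A^n at C_A = 1.323).
Fraction of consumed A going to B: r_B/(r_B+r_C) = 0.9643.
C_B = 0.9643·C_{A0}·X = 0.9643×2.07×0.361 = 0.721 kmol/m³; Y_B = C_B/C_{A0} = 0.348.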